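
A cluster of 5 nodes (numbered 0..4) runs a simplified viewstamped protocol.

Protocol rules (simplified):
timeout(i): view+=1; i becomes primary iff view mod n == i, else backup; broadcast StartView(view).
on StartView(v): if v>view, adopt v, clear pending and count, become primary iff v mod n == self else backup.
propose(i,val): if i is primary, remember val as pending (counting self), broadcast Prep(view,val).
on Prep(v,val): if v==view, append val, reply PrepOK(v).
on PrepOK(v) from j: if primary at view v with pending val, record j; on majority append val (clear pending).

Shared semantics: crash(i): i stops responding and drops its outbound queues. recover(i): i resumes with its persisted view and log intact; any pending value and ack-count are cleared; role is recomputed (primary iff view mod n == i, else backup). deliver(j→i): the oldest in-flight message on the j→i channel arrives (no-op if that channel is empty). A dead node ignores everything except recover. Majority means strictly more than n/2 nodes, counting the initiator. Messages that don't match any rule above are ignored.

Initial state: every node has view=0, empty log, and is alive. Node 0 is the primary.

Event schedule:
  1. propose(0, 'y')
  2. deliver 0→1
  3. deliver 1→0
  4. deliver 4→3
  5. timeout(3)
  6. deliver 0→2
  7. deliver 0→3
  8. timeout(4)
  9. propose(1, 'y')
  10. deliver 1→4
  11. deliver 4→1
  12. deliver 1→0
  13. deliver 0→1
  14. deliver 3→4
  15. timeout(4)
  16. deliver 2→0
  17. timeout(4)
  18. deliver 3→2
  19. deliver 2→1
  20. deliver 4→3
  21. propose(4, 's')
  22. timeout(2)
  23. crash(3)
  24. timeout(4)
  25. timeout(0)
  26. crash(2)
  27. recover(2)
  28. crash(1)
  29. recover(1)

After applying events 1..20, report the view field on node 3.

step 1 propose(0,'y'): —
step 2 deliver 0→1: 1={back,v=0,log=y}
step 3 deliver 1→0: —
step 4 deliver 4→3: —
step 5 timeout(3): 3={back,v=1,log=-}
step 6 deliver 0→2: 2={back,v=0,log=y}
step 7 deliver 0→3: —
step 8 timeout(4): 4={back,v=1,log=-}
step 9 propose(1,'y'): —
step 10 deliver 1→4: —
step 11 deliver 4→1: 1={prim,v=1,log=y}
step 12 deliver 1→0: —
step 13 deliver 0→1: —
step 14 deliver 3→4: —
step 15 timeout(4): 4={back,v=2,log=-}
step 16 deliver 2→0: 0={prim,v=0,log=y}
step 17 timeout(4): 4={back,v=3,log=-}
step 18 deliver 3→2: 2={back,v=1,log=y}
step 19 deliver 2→1: —
step 20 deliver 4→3: —

1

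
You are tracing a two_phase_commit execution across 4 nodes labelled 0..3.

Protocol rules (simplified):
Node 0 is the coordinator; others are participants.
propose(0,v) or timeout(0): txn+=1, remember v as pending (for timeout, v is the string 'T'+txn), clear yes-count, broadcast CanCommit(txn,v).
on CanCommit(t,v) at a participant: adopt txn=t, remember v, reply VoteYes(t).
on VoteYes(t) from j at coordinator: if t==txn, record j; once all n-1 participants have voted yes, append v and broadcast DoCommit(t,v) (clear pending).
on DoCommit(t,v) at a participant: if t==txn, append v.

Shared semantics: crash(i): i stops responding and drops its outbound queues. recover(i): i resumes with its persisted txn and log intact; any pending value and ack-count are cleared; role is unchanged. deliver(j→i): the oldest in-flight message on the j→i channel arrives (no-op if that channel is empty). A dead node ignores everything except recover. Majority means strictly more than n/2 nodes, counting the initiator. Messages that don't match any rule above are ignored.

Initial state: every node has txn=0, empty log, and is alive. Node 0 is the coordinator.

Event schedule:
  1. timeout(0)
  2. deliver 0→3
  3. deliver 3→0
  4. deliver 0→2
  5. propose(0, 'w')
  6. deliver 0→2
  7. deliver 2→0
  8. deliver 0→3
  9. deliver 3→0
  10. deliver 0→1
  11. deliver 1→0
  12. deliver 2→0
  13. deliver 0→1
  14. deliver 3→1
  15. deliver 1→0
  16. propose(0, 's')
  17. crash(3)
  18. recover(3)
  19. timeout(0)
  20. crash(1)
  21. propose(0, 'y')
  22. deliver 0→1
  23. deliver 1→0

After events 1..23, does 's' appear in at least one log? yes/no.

no

1. timeout(0):  <0:coor t1 ->
2. deliver 0→3:  <3:part t1 ->
3. deliver 3→0:  nop
4. deliver 0→2:  <2:part t1 ->
5. propose(0,'w'):  <0:coor t2 ->
6. deliver 0→2:  <2:part t2 ->
7. deliver 2→0:  nop
8. deliver 0→3:  <3:part t2 ->
9. deliver 3→0:  nop
10. deliver 0→1:  <1:part t1 ->
11. deliver 1→0:  nop
12. deliver 2→0:  nop
13. deliver 0→1:  <1:part t2 ->
14. deliver 3→1:  nop
15. deliver 1→0:  <0:coor t2 w>
16. propose(0,'s'):  <0:coor t3 w>
17. crash(3):  <3:✗part t2 ->
18. recover(3):  <3:part t2 ->
19. timeout(0):  <0:coor t4 w>
20. crash(1):  <1:✗part t2 ->
21. propose(0,'y'):  <0:coor t5 w>
22. deliver 0→1:  nop
23. deliver 1→0:  nop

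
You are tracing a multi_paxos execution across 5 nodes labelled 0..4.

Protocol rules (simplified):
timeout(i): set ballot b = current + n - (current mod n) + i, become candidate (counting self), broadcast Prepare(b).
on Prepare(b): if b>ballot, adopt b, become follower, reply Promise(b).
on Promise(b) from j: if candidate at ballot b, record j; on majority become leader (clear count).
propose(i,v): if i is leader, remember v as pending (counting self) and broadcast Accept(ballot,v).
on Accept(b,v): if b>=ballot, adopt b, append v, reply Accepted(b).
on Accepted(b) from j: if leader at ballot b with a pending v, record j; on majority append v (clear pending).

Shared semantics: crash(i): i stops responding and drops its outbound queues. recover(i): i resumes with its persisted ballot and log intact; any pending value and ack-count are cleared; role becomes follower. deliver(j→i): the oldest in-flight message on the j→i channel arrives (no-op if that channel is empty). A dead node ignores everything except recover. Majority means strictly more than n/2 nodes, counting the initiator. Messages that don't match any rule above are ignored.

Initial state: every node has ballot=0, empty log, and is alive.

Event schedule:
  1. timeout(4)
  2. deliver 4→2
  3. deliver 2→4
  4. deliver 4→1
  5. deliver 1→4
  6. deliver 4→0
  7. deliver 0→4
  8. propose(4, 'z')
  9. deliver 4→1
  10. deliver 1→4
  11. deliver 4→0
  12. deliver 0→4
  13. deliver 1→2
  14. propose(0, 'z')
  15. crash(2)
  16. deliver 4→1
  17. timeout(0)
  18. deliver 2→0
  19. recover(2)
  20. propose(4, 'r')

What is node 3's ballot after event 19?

0

1. timeout(4):  <4:cand b9 ->
2. deliver 4→2:  <2:foll b9 ->
3. deliver 2→4:  nop
4. deliver 4→1:  <1:foll b9 ->
5. deliver 1→4:  <4:lead b9 ->
6. deliver 4→0:  <0:foll b9 ->
7. deliver 0→4:  nop
8. propose(4,'z'):  nop
9. deliver 4→1:  <1:foll b9 z>
10. deliver 1→4:  nop
11. deliver 4→0:  <0:foll b9 z>
12. deliver 0→4:  <4:lead b9 z>
13. deliver 1→2:  nop
14. propose(0,'z'):  nop
15. crash(2):  <2:✗foll b9 ->
16. deliver 4→1:  nop
17. timeout(0):  <0:cand b10 z>
18. deliver 2→0:  nop
19. recover(2):  <2:foll b9 ->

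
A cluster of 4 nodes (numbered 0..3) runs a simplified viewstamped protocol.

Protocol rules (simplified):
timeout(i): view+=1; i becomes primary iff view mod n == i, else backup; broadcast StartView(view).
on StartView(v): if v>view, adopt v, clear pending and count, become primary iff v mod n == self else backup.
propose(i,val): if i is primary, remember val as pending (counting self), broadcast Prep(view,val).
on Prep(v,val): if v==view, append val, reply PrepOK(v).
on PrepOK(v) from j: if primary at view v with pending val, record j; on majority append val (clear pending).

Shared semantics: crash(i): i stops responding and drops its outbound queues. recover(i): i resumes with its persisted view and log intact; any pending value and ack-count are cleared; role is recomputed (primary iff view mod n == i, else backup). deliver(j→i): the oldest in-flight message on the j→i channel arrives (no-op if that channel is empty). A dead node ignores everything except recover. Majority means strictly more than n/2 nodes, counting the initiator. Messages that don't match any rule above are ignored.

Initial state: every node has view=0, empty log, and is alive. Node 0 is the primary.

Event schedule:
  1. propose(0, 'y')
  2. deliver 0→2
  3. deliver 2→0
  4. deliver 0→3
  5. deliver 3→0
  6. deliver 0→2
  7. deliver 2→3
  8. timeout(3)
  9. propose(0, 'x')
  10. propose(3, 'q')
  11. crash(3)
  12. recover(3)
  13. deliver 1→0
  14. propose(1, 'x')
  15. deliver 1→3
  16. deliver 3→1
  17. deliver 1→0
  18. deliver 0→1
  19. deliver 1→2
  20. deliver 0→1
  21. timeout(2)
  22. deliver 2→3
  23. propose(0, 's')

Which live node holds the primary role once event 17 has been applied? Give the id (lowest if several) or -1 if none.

0

step 1 propose(0,'y'): —
step 2 deliver 0→2: 2={back,v=0,log=y}
step 3 deliver 2→0: —
step 4 deliver 0→3: 3={back,v=0,log=y}
step 5 deliver 3→0: 0={prim,v=0,log=y}
step 6 deliver 0→2: —
step 7 deliver 2→3: —
step 8 timeout(3): 3={back,v=1,log=y}
step 9 propose(0,'x'): —
step 10 propose(3,'q'): —
step 11 crash(3): 3={✗back,v=1,log=y}
step 12 recover(3): 3={back,v=1,log=y}
step 13 deliver 1→0: —
step 14 propose(1,'x'): —
step 15 deliver 1→3: —
step 16 deliver 3→1: —
step 17 deliver 1→0: —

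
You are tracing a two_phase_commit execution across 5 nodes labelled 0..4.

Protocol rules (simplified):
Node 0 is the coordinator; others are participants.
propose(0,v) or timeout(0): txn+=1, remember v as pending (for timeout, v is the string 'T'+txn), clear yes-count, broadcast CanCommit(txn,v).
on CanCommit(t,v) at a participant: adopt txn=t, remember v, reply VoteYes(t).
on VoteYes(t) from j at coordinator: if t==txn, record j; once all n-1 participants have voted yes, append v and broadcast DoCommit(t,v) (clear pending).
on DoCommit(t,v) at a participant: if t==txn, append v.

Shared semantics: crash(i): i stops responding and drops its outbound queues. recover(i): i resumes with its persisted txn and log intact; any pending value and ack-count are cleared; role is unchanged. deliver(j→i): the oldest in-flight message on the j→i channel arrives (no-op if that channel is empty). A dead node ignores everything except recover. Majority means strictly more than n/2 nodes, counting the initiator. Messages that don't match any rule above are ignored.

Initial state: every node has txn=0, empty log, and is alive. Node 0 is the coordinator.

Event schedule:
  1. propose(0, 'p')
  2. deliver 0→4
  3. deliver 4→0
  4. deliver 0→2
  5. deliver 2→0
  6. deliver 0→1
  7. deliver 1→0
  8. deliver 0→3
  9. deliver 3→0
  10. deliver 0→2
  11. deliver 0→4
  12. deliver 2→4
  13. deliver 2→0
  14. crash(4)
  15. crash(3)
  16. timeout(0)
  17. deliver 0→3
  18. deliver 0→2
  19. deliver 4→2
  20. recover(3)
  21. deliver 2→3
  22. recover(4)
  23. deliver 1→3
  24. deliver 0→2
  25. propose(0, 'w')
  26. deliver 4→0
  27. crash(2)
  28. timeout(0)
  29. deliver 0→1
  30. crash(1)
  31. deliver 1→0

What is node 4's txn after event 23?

1

e1 propose(0,'p'): 0[coor,t=1,-]
e2 deliver 0→4: 4[part,t=1,-]
e3 deliver 4→0: ·
e4 deliver 0→2: 2[part,t=1,-]
e5 deliver 2→0: ·
e6 deliver 0→1: 1[part,t=1,-]
e7 deliver 1→0: ·
e8 deliver 0→3: 3[part,t=1,-]
e9 deliver 3→0: 0[coor,t=1,p]
e10 deliver 0→2: 2[part,t=1,p]
e11 deliver 0→4: 4[part,t=1,p]
e12 deliver 2→4: ·
e13 deliver 2→0: ·
e14 crash(4): 4[✗part,t=1,p]
e15 crash(3): 3[✗part,t=1,-]
e16 timeout(0): 0[coor,t=2,p]
e17 deliver 0→3: ·
e18 deliver 0→2: 2[part,t=2,p]
e19 deliver 4→2: ·
e20 recover(3): 3[part,t=1,-]
e21 deliver 2→3: ·
e22 recover(4): 4[part,t=1,p]
e23 deliver 1→3: ·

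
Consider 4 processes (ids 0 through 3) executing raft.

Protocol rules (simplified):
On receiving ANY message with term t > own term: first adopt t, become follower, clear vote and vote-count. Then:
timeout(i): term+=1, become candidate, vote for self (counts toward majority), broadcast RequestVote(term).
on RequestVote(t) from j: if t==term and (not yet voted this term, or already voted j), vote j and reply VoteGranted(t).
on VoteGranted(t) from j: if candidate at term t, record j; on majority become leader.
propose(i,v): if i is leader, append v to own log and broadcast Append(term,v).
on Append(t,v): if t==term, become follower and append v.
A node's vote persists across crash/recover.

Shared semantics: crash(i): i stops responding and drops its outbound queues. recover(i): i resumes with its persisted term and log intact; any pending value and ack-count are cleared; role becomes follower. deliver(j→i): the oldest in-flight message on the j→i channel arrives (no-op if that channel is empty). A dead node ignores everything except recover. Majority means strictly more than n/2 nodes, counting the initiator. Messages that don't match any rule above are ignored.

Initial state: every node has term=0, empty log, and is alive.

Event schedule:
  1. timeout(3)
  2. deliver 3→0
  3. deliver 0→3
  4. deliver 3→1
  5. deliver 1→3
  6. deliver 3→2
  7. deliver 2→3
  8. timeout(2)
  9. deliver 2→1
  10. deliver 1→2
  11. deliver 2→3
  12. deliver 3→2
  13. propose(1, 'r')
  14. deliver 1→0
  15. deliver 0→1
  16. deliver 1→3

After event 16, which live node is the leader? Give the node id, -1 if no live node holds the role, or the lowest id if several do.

2

after 1 — timeout(3): n3:cand/t1/[-]
after 2 — deliver 3→0: n0:foll/t1/[-]
after 3 — deliver 0→3: ·
after 4 — deliver 3→1: n1:foll/t1/[-]
after 5 — deliver 1→3: n3:lead/t1/[-]
after 6 — deliver 3→2: n2:foll/t1/[-]
after 7 — deliver 2→3: ·
after 8 — timeout(2): n2:cand/t2/[-]
after 9 — deliver 2→1: n1:foll/t2/[-]
after 10 — deliver 1→2: ·
after 11 — deliver 2→3: n3:foll/t2/[-]
after 12 — deliver 3→2: n2:lead/t2/[-]
after 13 — propose(1,'r'): ·
after 14 — deliver 1→0: ·
after 15 — deliver 0→1: ·
after 16 — deliver 1→3: ·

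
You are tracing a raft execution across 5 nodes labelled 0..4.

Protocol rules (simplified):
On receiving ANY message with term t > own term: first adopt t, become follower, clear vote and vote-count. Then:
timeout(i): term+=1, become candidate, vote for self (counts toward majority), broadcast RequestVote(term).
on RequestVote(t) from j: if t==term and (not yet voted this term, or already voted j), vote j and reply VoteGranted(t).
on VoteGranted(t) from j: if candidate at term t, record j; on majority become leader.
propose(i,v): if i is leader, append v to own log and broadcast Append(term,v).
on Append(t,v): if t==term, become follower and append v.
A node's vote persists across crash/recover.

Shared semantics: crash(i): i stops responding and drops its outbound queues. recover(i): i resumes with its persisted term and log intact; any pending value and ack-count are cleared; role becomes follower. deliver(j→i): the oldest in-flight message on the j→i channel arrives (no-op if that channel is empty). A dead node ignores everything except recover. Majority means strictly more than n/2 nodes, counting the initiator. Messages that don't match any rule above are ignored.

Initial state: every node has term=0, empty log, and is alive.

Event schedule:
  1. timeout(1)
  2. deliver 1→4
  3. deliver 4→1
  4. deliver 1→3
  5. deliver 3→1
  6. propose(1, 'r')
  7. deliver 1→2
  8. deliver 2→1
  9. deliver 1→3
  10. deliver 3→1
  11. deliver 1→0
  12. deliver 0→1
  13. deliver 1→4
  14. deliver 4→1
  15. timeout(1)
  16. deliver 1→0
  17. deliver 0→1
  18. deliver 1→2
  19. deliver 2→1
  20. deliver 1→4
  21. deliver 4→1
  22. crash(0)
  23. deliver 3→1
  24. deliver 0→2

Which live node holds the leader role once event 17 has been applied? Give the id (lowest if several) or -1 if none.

-1

e1 timeout(1): 1[cand,t=1,-]
e2 deliver 1→4: 4[foll,t=1,-]
e3 deliver 4→1: ·
e4 deliver 1→3: 3[foll,t=1,-]
e5 deliver 3→1: 1[lead,t=1,-]
e6 propose(1,'r'): 1[lead,t=1,r]
e7 deliver 1→2: 2[foll,t=1,-]
e8 deliver 2→1: ·
e9 deliver 1→3: 3[foll,t=1,r]
e10 deliver 3→1: ·
e11 deliver 1→0: 0[foll,t=1,-]
e12 deliver 0→1: ·
e13 deliver 1→4: 4[foll,t=1,r]
e14 deliver 4→1: ·
e15 timeout(1): 1[cand,t=2,r]
e16 deliver 1→0: 0[foll,t=1,r]
e17 deliver 0→1: ·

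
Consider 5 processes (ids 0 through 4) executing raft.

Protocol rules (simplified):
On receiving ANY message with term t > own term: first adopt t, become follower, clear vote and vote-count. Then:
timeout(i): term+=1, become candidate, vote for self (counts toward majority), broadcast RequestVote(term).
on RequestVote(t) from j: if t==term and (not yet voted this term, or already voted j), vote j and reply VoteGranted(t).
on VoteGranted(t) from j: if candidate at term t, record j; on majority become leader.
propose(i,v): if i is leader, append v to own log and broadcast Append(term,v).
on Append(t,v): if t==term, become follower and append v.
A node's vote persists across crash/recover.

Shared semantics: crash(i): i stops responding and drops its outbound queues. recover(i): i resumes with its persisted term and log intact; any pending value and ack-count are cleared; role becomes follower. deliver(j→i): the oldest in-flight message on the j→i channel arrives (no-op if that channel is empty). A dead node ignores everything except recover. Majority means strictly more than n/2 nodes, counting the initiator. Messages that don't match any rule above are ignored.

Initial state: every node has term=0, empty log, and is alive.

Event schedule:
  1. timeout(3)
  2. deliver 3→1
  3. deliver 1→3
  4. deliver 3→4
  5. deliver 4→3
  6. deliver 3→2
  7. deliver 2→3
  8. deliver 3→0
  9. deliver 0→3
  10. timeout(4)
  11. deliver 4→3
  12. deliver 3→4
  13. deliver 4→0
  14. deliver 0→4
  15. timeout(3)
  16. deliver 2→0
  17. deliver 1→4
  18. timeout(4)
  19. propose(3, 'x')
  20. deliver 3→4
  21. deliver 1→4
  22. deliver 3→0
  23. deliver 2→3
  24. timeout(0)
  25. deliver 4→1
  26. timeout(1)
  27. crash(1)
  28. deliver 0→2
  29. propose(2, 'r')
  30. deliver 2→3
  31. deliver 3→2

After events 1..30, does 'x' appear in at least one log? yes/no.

step 1 timeout(3): 3={cand,t=1,log=-}
step 2 deliver 3→1: 1={foll,t=1,log=-}
step 3 deliver 1→3: —
step 4 deliver 3→4: 4={foll,t=1,log=-}
step 5 deliver 4→3: 3={lead,t=1,log=-}
step 6 deliver 3→2: 2={foll,t=1,log=-}
step 7 deliver 2→3: —
step 8 deliver 3→0: 0={foll,t=1,log=-}
step 9 deliver 0→3: —
step 10 timeout(4): 4={cand,t=2,log=-}
step 11 deliver 4→3: 3={foll,t=2,log=-}
step 12 deliver 3→4: —
step 13 deliver 4→0: 0={foll,t=2,log=-}
step 14 deliver 0→4: 4={lead,t=2,log=-}
step 15 timeout(3): 3={cand,t=3,log=-}
step 16 deliver 2→0: —
step 17 deliver 1→4: —
step 18 timeout(4): 4={cand,t=3,log=-}
step 19 propose(3,'x'): —
step 20 deliver 3→4: —
step 21 deliver 1→4: —
step 22 deliver 3→0: 0={foll,t=3,log=-}
step 23 deliver 2→3: —
step 24 timeout(0): 0={cand,t=4,log=-}
step 25 deliver 4→1: 1={foll,t=2,log=-}
step 26 timeout(1): 1={cand,t=3,log=-}
step 27 crash(1): 1={✗cand,t=3,log=-}
step 28 deliver 0→2: 2={foll,t=4,log=-}
step 29 propose(2,'r'): —
step 30 deliver 2→3: —

no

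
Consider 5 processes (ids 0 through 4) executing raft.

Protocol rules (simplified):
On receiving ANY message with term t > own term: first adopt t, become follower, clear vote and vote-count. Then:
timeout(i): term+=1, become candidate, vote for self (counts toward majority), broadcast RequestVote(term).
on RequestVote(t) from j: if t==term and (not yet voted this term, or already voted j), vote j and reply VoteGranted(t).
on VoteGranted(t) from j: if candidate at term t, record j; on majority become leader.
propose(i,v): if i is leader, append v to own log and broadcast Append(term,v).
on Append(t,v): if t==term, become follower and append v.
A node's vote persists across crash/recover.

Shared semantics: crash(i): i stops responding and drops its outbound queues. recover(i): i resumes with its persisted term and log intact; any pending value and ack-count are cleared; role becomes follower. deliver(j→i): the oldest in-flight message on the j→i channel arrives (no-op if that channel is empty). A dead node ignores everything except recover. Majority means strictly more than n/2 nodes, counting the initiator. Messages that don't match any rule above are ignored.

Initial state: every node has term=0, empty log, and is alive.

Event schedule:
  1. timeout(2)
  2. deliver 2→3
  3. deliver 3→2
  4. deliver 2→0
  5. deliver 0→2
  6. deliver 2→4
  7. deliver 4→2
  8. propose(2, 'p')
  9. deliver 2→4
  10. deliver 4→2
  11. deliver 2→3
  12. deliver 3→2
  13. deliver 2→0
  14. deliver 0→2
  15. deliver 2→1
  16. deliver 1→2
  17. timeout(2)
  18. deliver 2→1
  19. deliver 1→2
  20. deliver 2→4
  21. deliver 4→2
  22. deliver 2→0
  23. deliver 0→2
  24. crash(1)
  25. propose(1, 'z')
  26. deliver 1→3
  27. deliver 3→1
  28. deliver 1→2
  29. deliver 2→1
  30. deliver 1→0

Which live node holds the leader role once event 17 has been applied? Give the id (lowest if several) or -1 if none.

e1 timeout(2): 2[cand,t=1,-]
e2 deliver 2→3: 3[foll,t=1,-]
e3 deliver 3→2: ·
e4 deliver 2→0: 0[foll,t=1,-]
e5 deliver 0→2: 2[lead,t=1,-]
e6 deliver 2→4: 4[foll,t=1,-]
e7 deliver 4→2: ·
e8 propose(2,'p'): 2[lead,t=1,p]
e9 deliver 2→4: 4[foll,t=1,p]
e10 deliver 4→2: ·
e11 deliver 2→3: 3[foll,t=1,p]
e12 deliver 3→2: ·
e13 deliver 2→0: 0[foll,t=1,p]
e14 deliver 0→2: ·
e15 deliver 2→1: 1[foll,t=1,-]
e16 deliver 1→2: ·
e17 timeout(2): 2[cand,t=2,p]

-1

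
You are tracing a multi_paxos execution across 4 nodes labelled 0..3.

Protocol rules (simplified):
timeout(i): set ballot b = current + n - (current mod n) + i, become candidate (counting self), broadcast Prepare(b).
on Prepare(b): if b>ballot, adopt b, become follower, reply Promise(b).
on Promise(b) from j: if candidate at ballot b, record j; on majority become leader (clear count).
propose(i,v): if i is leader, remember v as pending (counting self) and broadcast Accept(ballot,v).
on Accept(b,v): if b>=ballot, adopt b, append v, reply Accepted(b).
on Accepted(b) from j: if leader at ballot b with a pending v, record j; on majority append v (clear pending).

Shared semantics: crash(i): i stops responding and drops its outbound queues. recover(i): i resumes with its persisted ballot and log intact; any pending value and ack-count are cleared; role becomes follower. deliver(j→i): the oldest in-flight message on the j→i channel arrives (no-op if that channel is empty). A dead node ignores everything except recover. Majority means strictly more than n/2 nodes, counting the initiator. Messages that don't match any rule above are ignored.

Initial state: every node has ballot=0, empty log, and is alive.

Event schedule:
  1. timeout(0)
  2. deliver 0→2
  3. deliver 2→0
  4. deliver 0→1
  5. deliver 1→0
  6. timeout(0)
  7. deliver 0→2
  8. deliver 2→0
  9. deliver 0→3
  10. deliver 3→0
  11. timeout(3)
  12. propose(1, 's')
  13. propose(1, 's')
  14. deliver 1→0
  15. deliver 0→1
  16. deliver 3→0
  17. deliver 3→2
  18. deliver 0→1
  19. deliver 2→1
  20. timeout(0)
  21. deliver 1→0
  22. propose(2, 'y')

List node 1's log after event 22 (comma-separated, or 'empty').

empty

step 1 timeout(0): 0={cand,b=4,log=-}
step 2 deliver 0→2: 2={foll,b=4,log=-}
step 3 deliver 2→0: —
step 4 deliver 0→1: 1={foll,b=4,log=-}
step 5 deliver 1→0: 0={lead,b=4,log=-}
step 6 timeout(0): 0={cand,b=8,log=-}
step 7 deliver 0→2: 2={foll,b=8,log=-}
step 8 deliver 2→0: —
step 9 deliver 0→3: 3={foll,b=4,log=-}
step 10 deliver 3→0: —
step 11 timeout(3): 3={cand,b=11,log=-}
step 12 propose(1,'s'): —
step 13 propose(1,'s'): —
step 14 deliver 1→0: —
step 15 deliver 0→1: 1={foll,b=8,log=-}
step 16 deliver 3→0: 0={foll,b=11,log=-}
step 17 deliver 3→2: 2={foll,b=11,log=-}
step 18 deliver 0→1: —
step 19 deliver 2→1: —
step 20 timeout(0): 0={cand,b=12,log=-}
step 21 deliver 1→0: —
step 22 propose(2,'y'): —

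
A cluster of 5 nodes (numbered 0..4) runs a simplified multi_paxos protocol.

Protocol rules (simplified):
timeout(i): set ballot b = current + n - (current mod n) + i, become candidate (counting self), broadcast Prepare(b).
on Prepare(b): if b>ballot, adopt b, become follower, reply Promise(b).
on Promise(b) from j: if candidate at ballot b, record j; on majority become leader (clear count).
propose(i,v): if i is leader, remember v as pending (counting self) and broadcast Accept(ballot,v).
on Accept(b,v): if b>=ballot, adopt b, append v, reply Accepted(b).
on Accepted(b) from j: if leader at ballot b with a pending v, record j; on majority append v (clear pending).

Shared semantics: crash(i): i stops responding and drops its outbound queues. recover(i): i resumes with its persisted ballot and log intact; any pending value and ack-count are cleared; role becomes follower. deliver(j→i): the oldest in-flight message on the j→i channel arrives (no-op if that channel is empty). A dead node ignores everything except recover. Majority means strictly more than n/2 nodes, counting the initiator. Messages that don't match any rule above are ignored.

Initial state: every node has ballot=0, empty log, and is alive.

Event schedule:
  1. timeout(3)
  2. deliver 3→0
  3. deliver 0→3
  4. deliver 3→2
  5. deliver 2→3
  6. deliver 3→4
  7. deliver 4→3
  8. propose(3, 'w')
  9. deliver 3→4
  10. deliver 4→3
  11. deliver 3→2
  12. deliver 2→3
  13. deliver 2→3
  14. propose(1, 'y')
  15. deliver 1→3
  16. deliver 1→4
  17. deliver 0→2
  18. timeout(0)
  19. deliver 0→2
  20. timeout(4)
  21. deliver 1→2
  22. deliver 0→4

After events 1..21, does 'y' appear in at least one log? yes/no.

after 1 — timeout(3): n3:cand/b8/[-]
after 2 — deliver 3→0: n0:foll/b8/[-]
after 3 — deliver 0→3: ·
after 4 — deliver 3→2: n2:foll/b8/[-]
after 5 — deliver 2→3: n3:lead/b8/[-]
after 6 — deliver 3→4: n4:foll/b8/[-]
after 7 — deliver 4→3: ·
after 8 — propose(3,'w'): ·
after 9 — deliver 3→4: n4:foll/b8/[w]
after 10 — deliver 4→3: ·
after 11 — deliver 3→2: n2:foll/b8/[w]
after 12 — deliver 2→3: n3:lead/b8/[w]
after 13 — deliver 2→3: ·
after 14 — propose(1,'y'): ·
after 15 — deliver 1→3: ·
after 16 — deliver 1→4: ·
after 17 — deliver 0→2: ·
after 18 — timeout(0): n0:cand/b10/[-]
after 19 — deliver 0→2: n2:foll/b10/[w]
after 20 — timeout(4): n4:cand/b14/[w]
after 21 — deliver 1→2: ·

no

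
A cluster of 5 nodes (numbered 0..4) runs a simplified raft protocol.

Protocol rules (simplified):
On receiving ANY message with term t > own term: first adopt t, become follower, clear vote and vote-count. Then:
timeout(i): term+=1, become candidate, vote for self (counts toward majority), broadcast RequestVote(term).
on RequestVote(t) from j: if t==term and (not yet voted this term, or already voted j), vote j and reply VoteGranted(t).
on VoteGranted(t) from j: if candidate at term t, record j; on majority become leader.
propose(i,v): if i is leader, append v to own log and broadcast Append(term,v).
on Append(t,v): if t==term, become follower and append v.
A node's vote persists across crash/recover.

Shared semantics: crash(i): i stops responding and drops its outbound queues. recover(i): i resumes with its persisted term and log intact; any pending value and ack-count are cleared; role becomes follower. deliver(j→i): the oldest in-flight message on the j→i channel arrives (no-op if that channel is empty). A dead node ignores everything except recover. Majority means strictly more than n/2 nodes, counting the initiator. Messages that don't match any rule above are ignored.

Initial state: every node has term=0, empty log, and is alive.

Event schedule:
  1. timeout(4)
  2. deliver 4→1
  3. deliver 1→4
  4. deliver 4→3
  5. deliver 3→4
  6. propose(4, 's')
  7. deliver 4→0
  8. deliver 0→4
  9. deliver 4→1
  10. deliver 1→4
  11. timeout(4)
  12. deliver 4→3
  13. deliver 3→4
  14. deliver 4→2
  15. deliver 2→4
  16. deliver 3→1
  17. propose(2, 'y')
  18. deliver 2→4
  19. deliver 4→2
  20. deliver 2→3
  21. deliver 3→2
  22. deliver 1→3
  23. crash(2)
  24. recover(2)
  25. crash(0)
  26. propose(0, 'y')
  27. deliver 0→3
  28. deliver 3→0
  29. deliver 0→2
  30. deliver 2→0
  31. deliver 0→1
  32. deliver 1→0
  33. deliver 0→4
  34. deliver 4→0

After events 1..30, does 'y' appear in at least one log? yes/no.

e1 timeout(4): 4[cand,t=1,-]
e2 deliver 4→1: 1[foll,t=1,-]
e3 deliver 1→4: ·
e4 deliver 4→3: 3[foll,t=1,-]
e5 deliver 3→4: 4[lead,t=1,-]
e6 propose(4,'s'): 4[lead,t=1,s]
e7 deliver 4→0: 0[foll,t=1,-]
e8 deliver 0→4: ·
e9 deliver 4→1: 1[foll,t=1,s]
e10 deliver 1→4: ·
e11 timeout(4): 4[cand,t=2,s]
e12 deliver 4→3: 3[foll,t=1,s]
e13 deliver 3→4: ·
e14 deliver 4→2: 2[foll,t=1,-]
e15 deliver 2→4: ·
e16 deliver 3→1: ·
e17 propose(2,'y'): ·
e18 deliver 2→4: ·
e19 deliver 4→2: 2[foll,t=1,s]
e20 deliver 2→3: ·
e21 deliver 3→2: ·
e22 deliver 1→3: ·
e23 crash(2): 2[✗foll,t=1,s]
e24 recover(2): 2[foll,t=1,s]
e25 crash(0): 0[✗foll,t=1,-]
e26 propose(0,'y'): ·
e27 deliver 0→3: ·
e28 deliver 3→0: ·
e29 deliver 0→2: ·
e30 deliver 2→0: ·

no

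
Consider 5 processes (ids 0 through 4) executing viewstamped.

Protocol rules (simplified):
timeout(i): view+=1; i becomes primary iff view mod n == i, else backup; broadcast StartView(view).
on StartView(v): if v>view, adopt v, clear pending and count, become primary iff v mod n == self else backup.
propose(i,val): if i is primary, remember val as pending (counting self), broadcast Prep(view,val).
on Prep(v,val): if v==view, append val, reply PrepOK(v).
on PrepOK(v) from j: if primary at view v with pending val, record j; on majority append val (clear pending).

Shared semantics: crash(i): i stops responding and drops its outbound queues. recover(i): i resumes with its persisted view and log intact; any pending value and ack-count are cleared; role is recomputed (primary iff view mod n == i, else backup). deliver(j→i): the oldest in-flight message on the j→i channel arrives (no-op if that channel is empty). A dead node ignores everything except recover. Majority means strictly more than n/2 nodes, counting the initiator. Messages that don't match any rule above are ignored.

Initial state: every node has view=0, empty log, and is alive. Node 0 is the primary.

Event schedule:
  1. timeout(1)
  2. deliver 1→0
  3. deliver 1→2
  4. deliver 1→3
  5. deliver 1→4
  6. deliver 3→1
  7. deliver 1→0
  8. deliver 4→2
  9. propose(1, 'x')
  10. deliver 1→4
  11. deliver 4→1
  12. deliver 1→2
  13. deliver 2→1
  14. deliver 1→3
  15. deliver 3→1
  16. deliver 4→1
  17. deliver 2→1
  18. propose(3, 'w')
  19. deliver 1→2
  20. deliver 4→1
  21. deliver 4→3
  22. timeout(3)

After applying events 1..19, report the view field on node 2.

e1 timeout(1): 1[prim,v=1,-]
e2 deliver 1→0: 0[back,v=1,-]
e3 deliver 1→2: 2[back,v=1,-]
e4 deliver 1→3: 3[back,v=1,-]
e5 deliver 1→4: 4[back,v=1,-]
e6 deliver 3→1: ·
e7 deliver 1→0: ·
e8 deliver 4→2: ·
e9 propose(1,'x'): ·
e10 deliver 1→4: 4[back,v=1,x]
e11 deliver 4→1: ·
e12 deliver 1→2: 2[back,v=1,x]
e13 deliver 2→1: 1[prim,v=1,x]
e14 deliver 1→3: 3[back,v=1,x]
e15 deliver 3→1: ·
e16 deliver 4→1: ·
e17 deliver 2→1: ·
e18 propose(3,'w'): ·
e19 deliver 1→2: ·

1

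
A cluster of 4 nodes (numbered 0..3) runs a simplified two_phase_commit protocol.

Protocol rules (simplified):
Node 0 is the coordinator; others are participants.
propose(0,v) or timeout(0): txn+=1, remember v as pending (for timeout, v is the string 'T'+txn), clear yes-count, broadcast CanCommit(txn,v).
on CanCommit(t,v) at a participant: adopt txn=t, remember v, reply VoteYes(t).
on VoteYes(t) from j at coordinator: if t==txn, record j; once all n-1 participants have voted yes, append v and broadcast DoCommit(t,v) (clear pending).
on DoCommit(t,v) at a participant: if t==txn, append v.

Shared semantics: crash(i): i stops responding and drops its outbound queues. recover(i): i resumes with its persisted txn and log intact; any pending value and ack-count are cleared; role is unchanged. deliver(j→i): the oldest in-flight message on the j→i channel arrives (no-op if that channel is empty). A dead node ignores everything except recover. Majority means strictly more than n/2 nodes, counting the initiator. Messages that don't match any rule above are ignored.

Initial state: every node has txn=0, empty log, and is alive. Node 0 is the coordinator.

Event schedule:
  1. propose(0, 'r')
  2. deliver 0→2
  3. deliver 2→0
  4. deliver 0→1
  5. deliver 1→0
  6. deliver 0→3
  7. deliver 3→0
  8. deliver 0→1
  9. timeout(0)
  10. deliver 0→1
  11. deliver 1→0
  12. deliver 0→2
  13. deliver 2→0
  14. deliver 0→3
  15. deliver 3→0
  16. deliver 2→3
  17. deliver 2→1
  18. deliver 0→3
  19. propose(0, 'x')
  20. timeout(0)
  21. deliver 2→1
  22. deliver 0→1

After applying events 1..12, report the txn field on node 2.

1

after 1 — propose(0,'r'): n0:coor/t1/[-]
after 2 — deliver 0→2: n2:part/t1/[-]
after 3 — deliver 2→0: ·
after 4 — deliver 0→1: n1:part/t1/[-]
after 5 — deliver 1→0: ·
after 6 — deliver 0→3: n3:part/t1/[-]
after 7 — deliver 3→0: n0:coor/t1/[r]
after 8 — deliver 0→1: n1:part/t1/[r]
after 9 — timeout(0): n0:coor/t2/[r]
after 10 — deliver 0→1: n1:part/t2/[r]
after 11 — deliver 1→0: ·
after 12 — deliver 0→2: n2:part/t1/[r]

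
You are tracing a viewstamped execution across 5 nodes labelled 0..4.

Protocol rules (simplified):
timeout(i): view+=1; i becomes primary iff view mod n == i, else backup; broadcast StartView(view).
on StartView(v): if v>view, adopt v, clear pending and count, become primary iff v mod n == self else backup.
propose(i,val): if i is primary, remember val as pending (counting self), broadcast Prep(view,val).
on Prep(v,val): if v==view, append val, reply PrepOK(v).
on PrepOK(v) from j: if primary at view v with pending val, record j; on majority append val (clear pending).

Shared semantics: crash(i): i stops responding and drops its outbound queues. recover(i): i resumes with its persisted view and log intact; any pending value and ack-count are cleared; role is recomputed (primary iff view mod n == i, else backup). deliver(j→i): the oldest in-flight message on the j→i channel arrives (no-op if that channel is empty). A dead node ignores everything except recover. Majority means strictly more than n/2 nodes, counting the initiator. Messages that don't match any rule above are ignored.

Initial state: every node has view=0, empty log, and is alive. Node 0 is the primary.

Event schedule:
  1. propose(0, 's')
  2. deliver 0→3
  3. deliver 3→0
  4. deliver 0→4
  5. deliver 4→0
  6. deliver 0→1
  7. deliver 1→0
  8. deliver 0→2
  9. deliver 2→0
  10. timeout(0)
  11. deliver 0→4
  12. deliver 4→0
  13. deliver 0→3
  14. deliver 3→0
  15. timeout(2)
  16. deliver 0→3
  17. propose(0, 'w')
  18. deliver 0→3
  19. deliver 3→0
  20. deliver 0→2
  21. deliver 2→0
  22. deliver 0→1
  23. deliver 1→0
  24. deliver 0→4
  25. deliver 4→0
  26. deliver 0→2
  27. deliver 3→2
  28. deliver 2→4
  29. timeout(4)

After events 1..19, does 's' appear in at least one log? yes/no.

yes

step 1 propose(0,'s'): —
step 2 deliver 0→3: 3={back,v=0,log=s}
step 3 deliver 3→0: —
step 4 deliver 0→4: 4={back,v=0,log=s}
step 5 deliver 4→0: 0={prim,v=0,log=s}
step 6 deliver 0→1: 1={back,v=0,log=s}
step 7 deliver 1→0: —
step 8 deliver 0→2: 2={back,v=0,log=s}
step 9 deliver 2→0: —
step 10 timeout(0): 0={back,v=1,log=s}
step 11 deliver 0→4: 4={back,v=1,log=s}
step 12 deliver 4→0: —
step 13 deliver 0→3: 3={back,v=1,log=s}
step 14 deliver 3→0: —
step 15 timeout(2): 2={back,v=1,log=s}
step 16 deliver 0→3: —
step 17 propose(0,'w'): —
step 18 deliver 0→3: —
step 19 deliver 3→0: —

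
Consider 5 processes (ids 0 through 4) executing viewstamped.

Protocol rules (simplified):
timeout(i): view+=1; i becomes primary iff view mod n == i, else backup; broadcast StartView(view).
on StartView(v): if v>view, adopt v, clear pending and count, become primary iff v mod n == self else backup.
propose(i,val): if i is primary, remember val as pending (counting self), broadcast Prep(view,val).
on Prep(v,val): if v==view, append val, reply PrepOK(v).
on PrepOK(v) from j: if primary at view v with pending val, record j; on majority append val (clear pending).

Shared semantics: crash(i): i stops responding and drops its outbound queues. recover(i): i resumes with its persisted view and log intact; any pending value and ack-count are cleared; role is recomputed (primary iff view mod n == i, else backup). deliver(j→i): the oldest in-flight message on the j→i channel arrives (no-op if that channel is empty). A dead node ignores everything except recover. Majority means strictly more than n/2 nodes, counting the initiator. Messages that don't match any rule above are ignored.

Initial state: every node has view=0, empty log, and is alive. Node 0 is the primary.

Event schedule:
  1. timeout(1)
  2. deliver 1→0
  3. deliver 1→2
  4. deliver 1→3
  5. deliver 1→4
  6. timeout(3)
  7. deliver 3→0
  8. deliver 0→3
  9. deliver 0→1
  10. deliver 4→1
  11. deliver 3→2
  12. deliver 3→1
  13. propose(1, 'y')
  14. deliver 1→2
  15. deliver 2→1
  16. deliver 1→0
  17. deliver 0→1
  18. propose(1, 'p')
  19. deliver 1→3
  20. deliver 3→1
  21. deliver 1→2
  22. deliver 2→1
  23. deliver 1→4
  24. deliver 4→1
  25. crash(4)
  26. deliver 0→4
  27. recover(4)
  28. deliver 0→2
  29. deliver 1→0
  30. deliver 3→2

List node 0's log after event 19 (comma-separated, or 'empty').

[1] timeout(1) → N1(prim v1 [-])
[2] deliver 1→0 → N0(back v1 [-])
[3] deliver 1→2 → N2(back v1 [-])
[4] deliver 1→3 → N3(back v1 [-])
[5] deliver 1→4 → N4(back v1 [-])
[6] timeout(3) → N3(back v2 [-])
[7] deliver 3→0 → N0(back v2 [-])
[8] deliver 0→3 → ∅
[9] deliver 0→1 → ∅
[10] deliver 4→1 → ∅
[11] deliver 3→2 → N2(prim v2 [-])
[12] deliver 3→1 → N1(back v2 [-])
[13] propose(1,'y') → ∅
[14] deliver 1→2 → ∅
[15] deliver 2→1 → ∅
[16] deliver 1→0 → ∅
[17] deliver 0→1 → ∅
[18] propose(1,'p') → ∅
[19] deliver 1→3 → ∅

empty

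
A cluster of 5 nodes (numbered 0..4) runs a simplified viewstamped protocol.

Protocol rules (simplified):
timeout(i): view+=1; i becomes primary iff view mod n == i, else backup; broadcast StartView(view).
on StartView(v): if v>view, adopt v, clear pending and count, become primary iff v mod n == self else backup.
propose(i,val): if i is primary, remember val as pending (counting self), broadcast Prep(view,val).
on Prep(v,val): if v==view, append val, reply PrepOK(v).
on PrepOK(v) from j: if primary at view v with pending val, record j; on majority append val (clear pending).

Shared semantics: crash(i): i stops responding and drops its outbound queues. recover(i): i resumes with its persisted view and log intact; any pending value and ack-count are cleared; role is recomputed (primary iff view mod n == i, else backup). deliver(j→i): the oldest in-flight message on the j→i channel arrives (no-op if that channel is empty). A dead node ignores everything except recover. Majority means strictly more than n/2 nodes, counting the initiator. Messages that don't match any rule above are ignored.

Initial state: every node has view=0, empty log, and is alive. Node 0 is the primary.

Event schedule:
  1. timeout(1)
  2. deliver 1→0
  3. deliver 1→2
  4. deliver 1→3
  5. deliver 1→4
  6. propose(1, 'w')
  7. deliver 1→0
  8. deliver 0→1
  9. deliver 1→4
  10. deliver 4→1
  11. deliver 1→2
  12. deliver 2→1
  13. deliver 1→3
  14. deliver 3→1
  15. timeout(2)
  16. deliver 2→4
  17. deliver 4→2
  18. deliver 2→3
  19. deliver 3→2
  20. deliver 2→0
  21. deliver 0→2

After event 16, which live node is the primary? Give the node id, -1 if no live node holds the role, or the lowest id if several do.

1

[1] timeout(1) → N1(prim v1 [-])
[2] deliver 1→0 → N0(back v1 [-])
[3] deliver 1→2 → N2(back v1 [-])
[4] deliver 1→3 → N3(back v1 [-])
[5] deliver 1→4 → N4(back v1 [-])
[6] propose(1,'w') → ∅
[7] deliver 1→0 → N0(back v1 [w])
[8] deliver 0→1 → ∅
[9] deliver 1→4 → N4(back v1 [w])
[10] deliver 4→1 → N1(prim v1 [w])
[11] deliver 1→2 → N2(back v1 [w])
[12] deliver 2→1 → ∅
[13] deliver 1→3 → N3(back v1 [w])
[14] deliver 3→1 → ∅
[15] timeout(2) → N2(prim v2 [w])
[16] deliver 2→4 → N4(back v2 [w])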